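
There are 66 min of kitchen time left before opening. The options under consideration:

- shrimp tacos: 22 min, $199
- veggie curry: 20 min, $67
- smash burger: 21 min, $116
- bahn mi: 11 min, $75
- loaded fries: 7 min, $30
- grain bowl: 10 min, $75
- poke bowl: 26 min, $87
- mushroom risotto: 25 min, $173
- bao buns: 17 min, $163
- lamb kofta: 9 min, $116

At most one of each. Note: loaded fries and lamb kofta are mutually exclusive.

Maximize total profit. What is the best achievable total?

Best packing: shrimp tacos + grain bowl + mushroom risotto + lamb kofta — 66 min, 563 total.
Runner-up shrimp tacos + bahn mi + bao buns + lamb kofta tops out at 553.

563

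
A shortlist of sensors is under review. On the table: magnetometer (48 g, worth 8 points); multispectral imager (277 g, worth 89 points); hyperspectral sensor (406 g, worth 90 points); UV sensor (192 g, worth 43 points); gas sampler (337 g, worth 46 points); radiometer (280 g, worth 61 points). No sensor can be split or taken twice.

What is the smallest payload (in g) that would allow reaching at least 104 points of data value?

Look for the lowest-payload combination reaching 104.
multispectral imager + UV sensor: 132 data value at 469 g.
Below 469 g the best achievable stays under 104.

469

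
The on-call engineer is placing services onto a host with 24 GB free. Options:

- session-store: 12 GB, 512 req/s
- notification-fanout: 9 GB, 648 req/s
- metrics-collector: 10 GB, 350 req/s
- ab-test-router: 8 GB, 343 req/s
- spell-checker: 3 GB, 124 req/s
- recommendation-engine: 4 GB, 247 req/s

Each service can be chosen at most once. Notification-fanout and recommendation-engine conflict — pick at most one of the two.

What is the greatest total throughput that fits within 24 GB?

Ranking by ratio (throughput/GB): notification-fanout 72.00, recommendation-engine 61.75, ab-test-router 42.88.
Session-store + notification-fanout + spell-checker uses 24 of the 24 GB and totals 1284.

1284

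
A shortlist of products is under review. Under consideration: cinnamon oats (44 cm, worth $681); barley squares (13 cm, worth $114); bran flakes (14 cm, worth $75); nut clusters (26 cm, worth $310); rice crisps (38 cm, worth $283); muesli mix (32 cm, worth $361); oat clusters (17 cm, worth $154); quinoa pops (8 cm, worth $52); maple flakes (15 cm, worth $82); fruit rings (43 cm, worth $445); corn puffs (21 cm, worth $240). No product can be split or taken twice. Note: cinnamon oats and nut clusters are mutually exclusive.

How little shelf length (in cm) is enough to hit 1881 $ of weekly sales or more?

Need the lightest bundle worth ≥ 1881.
Taking cinnamon oats + muesli mix + oat clusters + fruit rings + corn puffs gives 1881 (≥ 1881) for 157 cm.
Any bundle with less than 157 cm falls short of 1881.

157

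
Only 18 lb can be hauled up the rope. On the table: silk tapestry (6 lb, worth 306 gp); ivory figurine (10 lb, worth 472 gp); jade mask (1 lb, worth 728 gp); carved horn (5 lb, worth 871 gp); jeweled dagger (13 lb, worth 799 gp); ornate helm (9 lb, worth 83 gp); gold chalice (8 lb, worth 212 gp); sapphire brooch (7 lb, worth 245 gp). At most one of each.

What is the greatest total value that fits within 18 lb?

By value per lb: jade mask 728.00, carved horn 174.20, jeweled dagger 61.46, silk tapestry 51.00 lead.
The ratio heuristic lands on silk tapestry + jade mask + carved horn (1905) but leaves 6 lb idle.
Replace silk tapestry with ivory figurine: the trade gains 166 net, giving 2071 at 16 lb.
The spare 2 lb is too small for any remaining item, and no exchange beats 2071.

2071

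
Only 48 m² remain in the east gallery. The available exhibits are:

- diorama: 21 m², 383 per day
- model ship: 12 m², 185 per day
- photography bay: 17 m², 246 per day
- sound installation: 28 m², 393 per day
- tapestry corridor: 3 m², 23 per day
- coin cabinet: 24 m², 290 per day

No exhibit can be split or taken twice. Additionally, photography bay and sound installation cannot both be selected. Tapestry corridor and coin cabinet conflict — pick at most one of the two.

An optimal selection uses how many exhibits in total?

Best achievable expected visitors is 673.
One optimal bundle: diorama + coin cabinet (45 m²).
Any selection reaching 673 contains exactly 2 exhibits.

2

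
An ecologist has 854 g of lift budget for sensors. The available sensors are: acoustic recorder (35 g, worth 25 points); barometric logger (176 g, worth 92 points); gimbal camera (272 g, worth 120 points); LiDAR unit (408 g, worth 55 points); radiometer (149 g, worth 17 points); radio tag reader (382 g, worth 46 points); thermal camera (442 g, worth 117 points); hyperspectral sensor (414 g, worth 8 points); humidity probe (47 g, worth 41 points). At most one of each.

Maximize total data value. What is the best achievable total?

Ranking by ratio (data value/g): humidity probe 0.87, acoustic recorder 0.71, barometric logger 0.52, gimbal camera 0.44.
Greedy by ratio would take acoustic recorder + barometric logger + gimbal camera + radiometer + humidity probe: 679 g used, total 295.
Replace barometric logger and radiometer with thermal camera: the trade gains 8 net, giving 303 at 796 g.
Runner-up acoustic recorder + barometric logger + gimbal camera + radiometer + humidity probe tops out at 295.

303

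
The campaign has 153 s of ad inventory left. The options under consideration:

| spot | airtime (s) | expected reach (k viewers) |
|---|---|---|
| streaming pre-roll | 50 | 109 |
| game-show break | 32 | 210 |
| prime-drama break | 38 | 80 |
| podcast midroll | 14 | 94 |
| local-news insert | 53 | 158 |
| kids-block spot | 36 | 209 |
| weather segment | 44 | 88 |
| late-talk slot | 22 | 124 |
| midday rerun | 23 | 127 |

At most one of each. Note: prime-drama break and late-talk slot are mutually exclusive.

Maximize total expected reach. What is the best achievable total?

Density check — podcast midroll 6.71, game-show break 6.56, kids-block spot 5.81, late-talk slot 5.64 are the best per s.
Game-show break + podcast midroll + kids-block spot + late-talk slot + midday rerun uses 127 of the 153 s and totals 764.

764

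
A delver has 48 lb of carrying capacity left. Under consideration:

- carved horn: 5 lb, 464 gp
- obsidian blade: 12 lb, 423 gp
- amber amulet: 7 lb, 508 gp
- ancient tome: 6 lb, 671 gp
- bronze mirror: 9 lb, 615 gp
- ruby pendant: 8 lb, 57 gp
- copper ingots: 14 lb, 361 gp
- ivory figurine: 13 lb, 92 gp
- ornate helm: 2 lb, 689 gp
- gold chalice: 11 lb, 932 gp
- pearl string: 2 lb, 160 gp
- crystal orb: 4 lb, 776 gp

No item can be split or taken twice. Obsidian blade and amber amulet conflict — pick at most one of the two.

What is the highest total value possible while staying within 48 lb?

The ratio ordering already packs tightly: carved horn + amber amulet + ancient tome + bronze mirror + ornate helm + gold chalice + pearl string + crystal orb, 46 lb, 4815.
The closest alternative, carved horn + amber amulet + ancient tome + bronze mirror + ornate helm + gold chalice + crystal orb, reaches only 4655.

4815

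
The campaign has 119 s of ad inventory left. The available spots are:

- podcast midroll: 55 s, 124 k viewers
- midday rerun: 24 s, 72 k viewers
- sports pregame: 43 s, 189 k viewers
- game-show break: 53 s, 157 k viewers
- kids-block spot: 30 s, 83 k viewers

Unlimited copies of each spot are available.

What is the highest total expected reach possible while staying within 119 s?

461

By expected reach per s: sports pregame 4.40, midday rerun 3.00, game-show break 2.96 lead.
Filling by ratio: midday rerun + 2×sports pregame for 450, with 9 s left unused.
The 24 s tied up in midday rerun is better spent on kids-block spot — total rises to 461 (116 s).
No other feasible combination exceeds 461.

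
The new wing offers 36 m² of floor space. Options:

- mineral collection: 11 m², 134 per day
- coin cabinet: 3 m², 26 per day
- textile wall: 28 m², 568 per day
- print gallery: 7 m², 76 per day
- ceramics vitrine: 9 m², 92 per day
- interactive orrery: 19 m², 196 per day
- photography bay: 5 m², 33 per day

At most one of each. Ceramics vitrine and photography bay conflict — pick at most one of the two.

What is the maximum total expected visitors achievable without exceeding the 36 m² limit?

Ranking by ratio (expected visitors/m²): textile wall 20.29, mineral collection 12.18, print gallery 10.86, interactive orrery 10.32.
Best packing: textile wall + print gallery — 35 m², 644 total.
The closest alternative, coin cabinet + textile wall + photography bay, reaches only 627.

644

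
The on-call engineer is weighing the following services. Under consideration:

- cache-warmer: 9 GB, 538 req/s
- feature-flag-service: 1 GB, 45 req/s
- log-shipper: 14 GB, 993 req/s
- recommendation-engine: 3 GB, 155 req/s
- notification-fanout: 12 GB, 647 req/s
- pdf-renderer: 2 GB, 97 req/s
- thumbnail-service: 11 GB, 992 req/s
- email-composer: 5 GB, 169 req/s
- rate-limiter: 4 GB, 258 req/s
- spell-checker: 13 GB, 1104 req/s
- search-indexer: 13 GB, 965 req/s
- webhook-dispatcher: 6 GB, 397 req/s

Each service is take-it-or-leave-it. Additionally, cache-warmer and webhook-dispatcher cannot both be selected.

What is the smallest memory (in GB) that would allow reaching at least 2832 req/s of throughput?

36

Look for the lowest-memory combination reaching 2832.
pdf-renderer + thumbnail-service + rate-limiter + spell-checker + webhook-dispatcher: 2848 throughput at 36 GB.
Any bundle with less than 36 GB falls short of 2832.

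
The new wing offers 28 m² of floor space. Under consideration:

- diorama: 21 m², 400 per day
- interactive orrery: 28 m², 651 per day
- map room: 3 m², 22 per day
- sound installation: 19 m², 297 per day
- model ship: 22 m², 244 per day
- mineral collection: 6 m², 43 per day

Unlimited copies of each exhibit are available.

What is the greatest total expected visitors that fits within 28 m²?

By expected visitors per m²: interactive orrery 23.25, diorama 19.05, sound installation 15.63, model ship 11.09 lead.
The ratio ordering already packs tightly: interactive orrery, 28 m², 651.
No other feasible combination exceeds 651.

651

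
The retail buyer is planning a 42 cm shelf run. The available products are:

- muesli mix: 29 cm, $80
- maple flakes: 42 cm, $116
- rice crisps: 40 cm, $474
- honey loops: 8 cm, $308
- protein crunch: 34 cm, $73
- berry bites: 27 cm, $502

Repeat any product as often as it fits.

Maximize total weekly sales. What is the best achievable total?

1540

5×honey loops uses 40 of the 42 cm and totals 1540.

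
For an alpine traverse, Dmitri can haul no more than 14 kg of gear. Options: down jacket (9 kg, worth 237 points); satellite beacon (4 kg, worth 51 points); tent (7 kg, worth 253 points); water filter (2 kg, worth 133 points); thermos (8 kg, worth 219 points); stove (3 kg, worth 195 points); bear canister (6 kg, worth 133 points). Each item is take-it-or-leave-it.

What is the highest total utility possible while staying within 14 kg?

581

Taking tent + water filter + stove: 12 kg used, 581 in utility.
Every other selection either busts 14 kg or fails to beat 581.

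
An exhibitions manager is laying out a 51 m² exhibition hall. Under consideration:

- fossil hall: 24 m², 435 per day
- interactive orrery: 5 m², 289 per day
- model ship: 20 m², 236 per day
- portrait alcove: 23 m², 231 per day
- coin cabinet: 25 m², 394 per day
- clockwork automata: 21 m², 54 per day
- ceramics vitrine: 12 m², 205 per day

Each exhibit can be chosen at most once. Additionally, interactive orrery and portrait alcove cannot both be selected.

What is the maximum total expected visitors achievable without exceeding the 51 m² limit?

960

By expected visitors per m²: interactive orrery 57.80, fossil hall 18.12, ceramics vitrine 17.08, coin cabinet 15.76 lead.
Taking the top-ratio exhibits first gives fossil hall + interactive orrery + ceramics vitrine for 929 (41 m²).
Replace ceramics vitrine with model ship: the trade gains 31 net, giving 960 at 49 m².
Next best is fossil hall + interactive orrery + ceramics vitrine at 929 (41 m²) — short by 31.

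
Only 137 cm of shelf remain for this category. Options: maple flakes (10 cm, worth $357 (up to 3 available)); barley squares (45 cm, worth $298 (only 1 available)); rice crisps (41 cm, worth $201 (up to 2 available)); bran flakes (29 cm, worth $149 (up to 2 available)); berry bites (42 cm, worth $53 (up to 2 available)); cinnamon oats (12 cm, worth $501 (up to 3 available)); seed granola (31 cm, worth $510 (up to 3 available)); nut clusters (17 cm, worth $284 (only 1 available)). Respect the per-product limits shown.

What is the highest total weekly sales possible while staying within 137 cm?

3594

Density check — cinnamon oats 41.75, maple flakes 35.70, nut clusters 16.71, seed granola 16.45 are the best per cm.
A density-first pass picks 3×maple flakes + 3×cinnamon oats + seed granola + nut clusters — 3368 at 114 cm.
Replace nut clusters with seed granola: the trade gains 226 net, giving 3594 at 128 cm.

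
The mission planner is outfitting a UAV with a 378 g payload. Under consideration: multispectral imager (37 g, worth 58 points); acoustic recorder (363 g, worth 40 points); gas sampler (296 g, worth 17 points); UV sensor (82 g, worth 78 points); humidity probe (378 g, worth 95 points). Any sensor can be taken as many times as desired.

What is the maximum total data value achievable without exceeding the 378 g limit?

By data value per g: multispectral imager 1.57, UV sensor 0.95, humidity probe 0.25, acoustic recorder 0.11 lead.
Best packing: 10×multispectral imager — 370 g, 580 total.
Every other selection either busts 378 g or fails to beat 580.

580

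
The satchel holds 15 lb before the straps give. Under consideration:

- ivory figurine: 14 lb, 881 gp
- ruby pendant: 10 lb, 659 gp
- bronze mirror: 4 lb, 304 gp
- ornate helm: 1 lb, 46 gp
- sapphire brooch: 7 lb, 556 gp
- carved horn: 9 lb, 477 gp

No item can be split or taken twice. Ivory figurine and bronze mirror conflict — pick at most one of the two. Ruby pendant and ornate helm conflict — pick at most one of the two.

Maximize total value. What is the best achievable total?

963

Filling by ratio: bronze mirror + ornate helm + sapphire brooch for 906, with 3 lb left unused.
The 8 lb tied up in ornate helm and sapphire brooch is better spent on ruby pendant — total rises to 963 (14 lb).
The closest alternative, ivory figurine + ornate helm, reaches only 927.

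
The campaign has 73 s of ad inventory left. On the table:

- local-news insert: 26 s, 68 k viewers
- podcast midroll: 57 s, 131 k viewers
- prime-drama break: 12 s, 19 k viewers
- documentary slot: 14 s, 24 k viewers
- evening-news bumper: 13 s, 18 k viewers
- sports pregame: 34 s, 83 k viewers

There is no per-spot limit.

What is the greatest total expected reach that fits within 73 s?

170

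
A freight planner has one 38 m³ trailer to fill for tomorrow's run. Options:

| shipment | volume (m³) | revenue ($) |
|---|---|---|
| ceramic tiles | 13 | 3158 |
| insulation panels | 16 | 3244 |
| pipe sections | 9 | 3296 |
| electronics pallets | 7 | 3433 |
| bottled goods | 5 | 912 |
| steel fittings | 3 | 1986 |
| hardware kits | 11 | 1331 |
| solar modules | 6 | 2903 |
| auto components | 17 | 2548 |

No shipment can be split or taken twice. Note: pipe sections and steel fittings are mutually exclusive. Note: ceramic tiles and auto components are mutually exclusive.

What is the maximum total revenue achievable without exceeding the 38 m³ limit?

12876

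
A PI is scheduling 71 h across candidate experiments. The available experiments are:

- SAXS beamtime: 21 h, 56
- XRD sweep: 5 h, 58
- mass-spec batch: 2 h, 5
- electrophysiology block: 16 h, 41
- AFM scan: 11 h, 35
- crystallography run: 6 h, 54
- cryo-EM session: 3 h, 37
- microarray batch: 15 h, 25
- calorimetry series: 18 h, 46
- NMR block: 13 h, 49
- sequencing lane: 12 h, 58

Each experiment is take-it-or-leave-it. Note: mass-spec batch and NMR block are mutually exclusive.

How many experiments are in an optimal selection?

7

The maximum expected citations within 71 h is 347.
SAXS beamtime + XRD sweep + AFM scan + crystallography run + cryo-EM session + NMR block + sequencing lane hits 347 at 71 h.
Any selection reaching 347 contains exactly 7 experiments.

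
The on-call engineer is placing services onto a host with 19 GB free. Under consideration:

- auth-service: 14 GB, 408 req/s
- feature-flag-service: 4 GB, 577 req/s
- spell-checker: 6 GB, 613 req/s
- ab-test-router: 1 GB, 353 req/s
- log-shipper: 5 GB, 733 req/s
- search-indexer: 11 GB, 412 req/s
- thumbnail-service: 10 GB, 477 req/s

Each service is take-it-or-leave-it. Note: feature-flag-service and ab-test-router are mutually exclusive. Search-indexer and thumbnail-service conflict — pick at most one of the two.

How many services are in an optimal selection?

3

Optimal total is 1923.
One optimal bundle: feature-flag-service + spell-checker + log-shipper (15 GB).
All optima have 3 services.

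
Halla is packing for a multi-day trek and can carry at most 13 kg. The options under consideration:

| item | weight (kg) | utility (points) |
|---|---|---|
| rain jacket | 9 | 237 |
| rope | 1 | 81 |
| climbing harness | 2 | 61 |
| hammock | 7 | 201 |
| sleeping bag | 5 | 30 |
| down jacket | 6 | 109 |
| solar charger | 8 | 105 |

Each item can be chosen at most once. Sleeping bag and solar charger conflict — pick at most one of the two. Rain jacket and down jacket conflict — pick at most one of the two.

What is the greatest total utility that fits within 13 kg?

379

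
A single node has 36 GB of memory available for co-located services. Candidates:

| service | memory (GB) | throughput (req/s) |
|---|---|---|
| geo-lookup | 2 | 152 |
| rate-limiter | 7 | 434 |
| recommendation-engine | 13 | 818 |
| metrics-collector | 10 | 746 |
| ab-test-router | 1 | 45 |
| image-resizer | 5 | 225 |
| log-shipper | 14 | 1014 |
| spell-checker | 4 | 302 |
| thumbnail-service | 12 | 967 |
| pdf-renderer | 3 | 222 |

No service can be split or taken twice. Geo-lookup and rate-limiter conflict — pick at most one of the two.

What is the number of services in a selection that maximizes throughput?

Optimal total is 2727.
metrics-collector + log-shipper + thumbnail-service hits 2727 at 36 GB.
Every optimal selection uses 3 services.

3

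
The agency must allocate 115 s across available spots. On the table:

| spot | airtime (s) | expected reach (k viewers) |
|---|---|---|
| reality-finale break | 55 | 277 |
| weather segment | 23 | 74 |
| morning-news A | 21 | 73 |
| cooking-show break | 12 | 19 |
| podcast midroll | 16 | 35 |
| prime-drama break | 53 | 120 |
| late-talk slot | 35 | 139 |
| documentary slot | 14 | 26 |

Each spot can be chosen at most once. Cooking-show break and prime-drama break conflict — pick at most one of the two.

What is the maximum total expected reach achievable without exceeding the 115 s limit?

490

Filling by ratio: reality-finale break + morning-news A + late-talk slot for 489, with 4 s left unused.
The 21 s tied up in morning-news A is better spent on weather segment — total rises to 490 (113 s).
The spare 2 s is too small for any remaining spot, and no feasible exchange beats 490.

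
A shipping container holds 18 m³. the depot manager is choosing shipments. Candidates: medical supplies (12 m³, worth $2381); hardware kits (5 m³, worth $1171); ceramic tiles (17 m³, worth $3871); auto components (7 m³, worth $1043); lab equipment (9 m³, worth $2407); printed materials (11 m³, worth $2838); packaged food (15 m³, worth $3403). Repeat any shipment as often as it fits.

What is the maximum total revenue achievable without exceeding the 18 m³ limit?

4814

Taking 2×lab equipment: 18 m³ used, 4814 in revenue.
Every other selection either busts 18 m³ or fails to beat 4814.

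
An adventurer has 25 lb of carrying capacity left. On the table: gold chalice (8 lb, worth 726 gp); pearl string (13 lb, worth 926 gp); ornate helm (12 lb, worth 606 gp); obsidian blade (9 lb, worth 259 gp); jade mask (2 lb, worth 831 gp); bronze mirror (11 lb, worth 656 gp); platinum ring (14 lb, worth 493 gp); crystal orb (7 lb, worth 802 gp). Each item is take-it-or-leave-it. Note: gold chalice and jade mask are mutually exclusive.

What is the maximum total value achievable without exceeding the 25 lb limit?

Taking pearl string + jade mask + crystal orb: 22 lb used, 2559 in value.
Runner-up jade mask + bronze mirror + crystal orb tops out at 2289.

2559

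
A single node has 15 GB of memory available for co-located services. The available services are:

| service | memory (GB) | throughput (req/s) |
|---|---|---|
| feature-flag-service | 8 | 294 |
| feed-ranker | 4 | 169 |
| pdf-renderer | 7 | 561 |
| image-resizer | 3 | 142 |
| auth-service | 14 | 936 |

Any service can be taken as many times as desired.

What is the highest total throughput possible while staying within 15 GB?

The ratio ordering already packs tightly: 2×pdf-renderer, 14 GB, 1122.
Every other selection either busts 15 GB or fails to beat 1122.

1122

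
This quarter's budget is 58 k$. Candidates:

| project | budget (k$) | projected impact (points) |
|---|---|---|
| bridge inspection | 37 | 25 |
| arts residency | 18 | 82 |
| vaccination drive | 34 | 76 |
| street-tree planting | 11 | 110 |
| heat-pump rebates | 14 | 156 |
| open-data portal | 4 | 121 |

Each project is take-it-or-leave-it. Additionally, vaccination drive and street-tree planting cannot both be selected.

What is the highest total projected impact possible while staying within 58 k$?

Ranking by ratio (projected impact/k$): open-data portal 30.25, heat-pump rebates 11.14, street-tree planting 10.00.
Arts residency + street-tree planting + heat-pump rebates + open-data portal uses 47 of the 58 k$ and totals 469.
Nothing else feasible within 58 k$ beats 469.

469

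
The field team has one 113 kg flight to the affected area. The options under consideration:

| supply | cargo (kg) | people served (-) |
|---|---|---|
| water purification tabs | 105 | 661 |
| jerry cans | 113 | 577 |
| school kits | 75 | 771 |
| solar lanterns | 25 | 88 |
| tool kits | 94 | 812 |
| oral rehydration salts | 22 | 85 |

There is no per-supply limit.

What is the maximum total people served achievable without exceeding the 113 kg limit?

859

Filling by ratio: school kits + oral rehydration salts for 856, with 16 kg left unused.
Dropping oral rehydration salts frees 22 kg; slotting in solar lanterns (25 kg) lifts the total to 859 at 100 kg.
The spare 13 kg is too small for any remaining supply, and no exchange beats 859.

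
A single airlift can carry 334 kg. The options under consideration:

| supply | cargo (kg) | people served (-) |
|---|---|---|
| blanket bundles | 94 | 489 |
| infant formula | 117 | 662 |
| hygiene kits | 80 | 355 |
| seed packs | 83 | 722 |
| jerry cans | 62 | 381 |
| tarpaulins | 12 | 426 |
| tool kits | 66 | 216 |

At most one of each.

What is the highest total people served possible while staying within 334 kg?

2373

Ranking by ratio (people served/kg): tarpaulins 35.50, seed packs 8.70, jerry cans 6.15, infant formula 5.66.
The ratio heuristic lands on infant formula + seed packs + jerry cans + tarpaulins (2191) but leaves 60 kg idle.
The 117 kg tied up in infant formula is better spent on blanket bundles + hygiene kits — total rises to 2373 (331 kg).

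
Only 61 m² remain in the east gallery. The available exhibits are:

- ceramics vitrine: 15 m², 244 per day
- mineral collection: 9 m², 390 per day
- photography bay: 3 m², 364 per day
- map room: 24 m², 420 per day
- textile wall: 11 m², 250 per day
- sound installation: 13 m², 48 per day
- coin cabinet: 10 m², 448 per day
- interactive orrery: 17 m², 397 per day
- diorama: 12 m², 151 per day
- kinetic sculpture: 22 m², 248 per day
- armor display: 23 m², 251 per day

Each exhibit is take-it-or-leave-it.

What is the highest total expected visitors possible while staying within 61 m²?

A density-first pass picks mineral collection + photography bay + textile wall + coin cabinet + interactive orrery — 1849 at 50 m².
The 17 m² tied up in interactive orrery is better spent on map room — total rises to 1872 (57 m²).
Runner-up ceramics vitrine + mineral collection + photography bay + map room + coin cabinet tops out at 1866.

1872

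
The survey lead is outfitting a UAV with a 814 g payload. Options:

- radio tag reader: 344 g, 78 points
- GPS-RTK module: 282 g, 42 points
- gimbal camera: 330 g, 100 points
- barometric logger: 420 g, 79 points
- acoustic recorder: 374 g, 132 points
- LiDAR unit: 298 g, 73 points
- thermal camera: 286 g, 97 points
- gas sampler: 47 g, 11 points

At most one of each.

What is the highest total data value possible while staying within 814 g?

Greedy by ratio would take acoustic recorder + thermal camera + gas sampler: 707 g used, total 240.
Replace thermal camera with gimbal camera: the trade gains 3 net, giving 243 at 751 g.
Nothing else within 814 g beats 243.

243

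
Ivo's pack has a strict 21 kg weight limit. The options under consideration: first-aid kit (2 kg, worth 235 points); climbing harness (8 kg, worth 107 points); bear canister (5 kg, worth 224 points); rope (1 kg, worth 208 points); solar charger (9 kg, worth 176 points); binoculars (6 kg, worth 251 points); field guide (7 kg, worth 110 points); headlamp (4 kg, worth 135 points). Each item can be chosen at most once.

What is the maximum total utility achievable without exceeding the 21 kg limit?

The ratio ordering already packs tightly: first-aid kit + bear canister + rope + binoculars + headlamp, 18 kg, 1053.
Next best is first-aid kit + bear canister + rope + binoculars + field guide at 1028 (21 kg) — short by 25.

1053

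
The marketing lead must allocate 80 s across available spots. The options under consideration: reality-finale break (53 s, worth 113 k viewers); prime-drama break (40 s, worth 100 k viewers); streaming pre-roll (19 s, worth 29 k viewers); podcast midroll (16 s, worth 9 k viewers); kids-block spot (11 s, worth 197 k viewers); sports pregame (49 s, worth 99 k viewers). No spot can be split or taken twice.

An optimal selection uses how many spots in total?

3

The maximum expected reach within 80 s is 326.
prime-drama break + streaming pre-roll + kids-block spot hits 326 at 70 s.
Any selection reaching 326 contains exactly 3 spots.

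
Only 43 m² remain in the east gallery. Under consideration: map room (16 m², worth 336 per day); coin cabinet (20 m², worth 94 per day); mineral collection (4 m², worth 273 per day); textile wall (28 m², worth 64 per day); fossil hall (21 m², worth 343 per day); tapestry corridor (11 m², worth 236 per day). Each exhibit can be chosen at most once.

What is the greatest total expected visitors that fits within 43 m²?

By expected visitors per m²: mineral collection 68.25, tapestry corridor 21.45, map room 21.00, fossil hall 16.33 lead.
Greedy by ratio would take map room + mineral collection + tapestry corridor: 31 m² used, total 845.
The 11 m² tied up in tapestry corridor is better spent on fossil hall — total rises to 952 (41 m²).
That's the maximum — no swap from here does better than 952.

952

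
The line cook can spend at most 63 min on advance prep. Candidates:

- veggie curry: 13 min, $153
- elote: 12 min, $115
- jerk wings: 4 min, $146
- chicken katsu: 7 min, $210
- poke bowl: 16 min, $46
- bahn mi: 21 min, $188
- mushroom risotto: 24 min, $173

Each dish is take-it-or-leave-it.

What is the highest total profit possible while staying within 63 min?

812

Taking veggie curry + elote + jerk wings + chicken katsu + bahn mi: 57 min used, 812 in profit.
Nothing else within 63 min beats 812.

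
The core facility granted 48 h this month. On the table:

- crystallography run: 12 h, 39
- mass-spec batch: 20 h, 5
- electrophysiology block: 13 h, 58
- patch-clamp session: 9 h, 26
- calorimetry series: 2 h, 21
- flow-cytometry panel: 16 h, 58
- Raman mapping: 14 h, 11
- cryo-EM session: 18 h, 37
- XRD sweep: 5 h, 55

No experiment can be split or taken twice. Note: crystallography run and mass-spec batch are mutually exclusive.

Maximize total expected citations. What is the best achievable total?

231

Ranking by ratio (expected citations/h): XRD sweep 11.00, calorimetry series 10.50, electrophysiology block 4.46.
Best packing: crystallography run + electrophysiology block + calorimetry series + flow-cytometry panel + XRD sweep — 48 h, 231 total.
Every other selection either busts 48 h or breaks a pairing rule or fails to beat 231.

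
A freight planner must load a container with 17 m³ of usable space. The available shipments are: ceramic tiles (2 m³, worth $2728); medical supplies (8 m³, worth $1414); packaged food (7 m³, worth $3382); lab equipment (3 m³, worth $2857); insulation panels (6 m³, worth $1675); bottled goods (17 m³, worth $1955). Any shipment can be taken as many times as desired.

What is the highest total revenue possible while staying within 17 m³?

Greedy by ratio would take 8×ceramic tiles: 16 m³ used, total 21824.
Replace ceramic tiles with lab equipment: the trade gains 129 net, giving 21953 at 17 m³.

21953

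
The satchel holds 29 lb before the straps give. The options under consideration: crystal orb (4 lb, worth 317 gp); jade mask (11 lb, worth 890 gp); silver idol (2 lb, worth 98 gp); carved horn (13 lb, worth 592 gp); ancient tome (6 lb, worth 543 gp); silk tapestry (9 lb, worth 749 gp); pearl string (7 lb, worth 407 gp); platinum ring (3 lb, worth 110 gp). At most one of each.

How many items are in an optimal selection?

4

The maximum value within 29 lb is 2292.
For example jade mask + ancient tome + silk tapestry + platinum ring achieves it, using 29 lb.
All optima have 4 items.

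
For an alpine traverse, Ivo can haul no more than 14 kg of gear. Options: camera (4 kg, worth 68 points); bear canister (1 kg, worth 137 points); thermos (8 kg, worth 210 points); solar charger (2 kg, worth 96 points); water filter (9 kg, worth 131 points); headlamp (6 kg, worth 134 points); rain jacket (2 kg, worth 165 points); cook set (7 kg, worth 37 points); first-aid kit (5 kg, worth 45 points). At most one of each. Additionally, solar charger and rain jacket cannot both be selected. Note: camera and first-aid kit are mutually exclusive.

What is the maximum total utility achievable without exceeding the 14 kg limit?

Taking bear canister + thermos + rain jacket: 11 kg used, 512 in utility.
Next best is camera + bear canister + headlamp + rain jacket at 504 (13 kg) — short by 8.

512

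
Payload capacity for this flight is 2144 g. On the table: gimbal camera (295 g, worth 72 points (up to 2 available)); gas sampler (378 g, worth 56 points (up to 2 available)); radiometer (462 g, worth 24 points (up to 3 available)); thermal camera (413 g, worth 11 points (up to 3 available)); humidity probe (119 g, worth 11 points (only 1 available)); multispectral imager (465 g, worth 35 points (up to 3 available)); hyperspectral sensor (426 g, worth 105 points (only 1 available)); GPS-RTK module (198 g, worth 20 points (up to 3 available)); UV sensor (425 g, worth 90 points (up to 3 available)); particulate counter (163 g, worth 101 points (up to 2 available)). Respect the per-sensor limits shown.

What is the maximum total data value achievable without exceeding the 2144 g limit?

Density check — particulate counter 0.62, hyperspectral sensor 0.25, gimbal camera 0.24, UV sensor 0.21 are the best per g.
Filling by ratio: 2×gimbal camera + humidity probe + hyperspectral sensor + GPS-RTK module + UV sensor + 2×particulate counter for 572, with 60 g left unused.
But 2×gimbal camera + gas sampler + 2×UV sensor + 2×particulate counter fits in 2144 g and reaches 582.
Every other selection either busts 2144 g or exceeds an availability limit or fails to beat 582.

582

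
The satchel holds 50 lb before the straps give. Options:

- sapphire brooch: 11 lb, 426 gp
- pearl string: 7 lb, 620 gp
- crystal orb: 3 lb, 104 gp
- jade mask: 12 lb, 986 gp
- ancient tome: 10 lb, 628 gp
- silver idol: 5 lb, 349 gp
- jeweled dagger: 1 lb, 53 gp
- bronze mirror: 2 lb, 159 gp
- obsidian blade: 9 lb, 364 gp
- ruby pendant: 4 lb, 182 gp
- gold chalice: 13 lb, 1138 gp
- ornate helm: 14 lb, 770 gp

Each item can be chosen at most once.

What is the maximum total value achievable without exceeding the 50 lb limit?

3933

Best packing: pearl string + jade mask + ancient tome + silver idol + jeweled dagger + bronze mirror + gold chalice — 50 lb, 3933 total.
Every other selection either busts 50 lb or fails to beat 3933.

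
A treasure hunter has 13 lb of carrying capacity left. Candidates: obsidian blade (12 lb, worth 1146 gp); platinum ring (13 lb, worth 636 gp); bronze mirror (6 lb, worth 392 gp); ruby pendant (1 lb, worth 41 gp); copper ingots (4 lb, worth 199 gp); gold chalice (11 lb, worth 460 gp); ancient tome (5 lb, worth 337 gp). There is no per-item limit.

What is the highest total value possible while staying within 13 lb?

Obsidian blade + ruby pendant uses 13 of the 13 lb and totals 1187.
Nothing else within 13 lb beats 1187.

1187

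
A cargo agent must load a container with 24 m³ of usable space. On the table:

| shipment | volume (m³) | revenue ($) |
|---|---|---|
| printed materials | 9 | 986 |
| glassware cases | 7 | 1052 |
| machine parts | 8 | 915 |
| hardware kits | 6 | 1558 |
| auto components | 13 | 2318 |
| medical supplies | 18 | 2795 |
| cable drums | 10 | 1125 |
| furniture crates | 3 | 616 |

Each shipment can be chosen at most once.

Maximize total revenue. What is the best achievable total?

4492

Density check — hardware kits 259.67, furniture crates 205.33, auto components 178.31 are the best per m³.
Taking hardware kits + auto components + furniture crates: 22 m³ used, 4492 in revenue.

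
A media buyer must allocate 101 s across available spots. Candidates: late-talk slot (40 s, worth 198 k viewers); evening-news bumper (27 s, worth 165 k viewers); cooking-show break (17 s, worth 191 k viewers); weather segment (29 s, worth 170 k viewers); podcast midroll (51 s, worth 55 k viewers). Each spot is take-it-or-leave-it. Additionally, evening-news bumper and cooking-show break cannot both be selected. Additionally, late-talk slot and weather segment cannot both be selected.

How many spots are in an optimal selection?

3

The maximum expected reach within 101 s is 416.
For example cooking-show break + weather segment + podcast midroll achieves it, using 97 s.
Any selection reaching 416 contains exactly 3 spots.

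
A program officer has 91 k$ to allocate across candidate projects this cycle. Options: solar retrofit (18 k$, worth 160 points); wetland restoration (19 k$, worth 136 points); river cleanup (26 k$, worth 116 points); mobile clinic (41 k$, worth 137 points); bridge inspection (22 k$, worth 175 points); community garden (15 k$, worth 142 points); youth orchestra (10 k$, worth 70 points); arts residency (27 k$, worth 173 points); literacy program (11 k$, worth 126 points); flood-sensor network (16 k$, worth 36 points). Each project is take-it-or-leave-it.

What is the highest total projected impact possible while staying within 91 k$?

Taking solar retrofit + wetland restoration + bridge inspection + community garden + literacy program: 85 k$ used, 739 in projected impact.
Every other selection either busts 91 k$ or fails to beat 739.

739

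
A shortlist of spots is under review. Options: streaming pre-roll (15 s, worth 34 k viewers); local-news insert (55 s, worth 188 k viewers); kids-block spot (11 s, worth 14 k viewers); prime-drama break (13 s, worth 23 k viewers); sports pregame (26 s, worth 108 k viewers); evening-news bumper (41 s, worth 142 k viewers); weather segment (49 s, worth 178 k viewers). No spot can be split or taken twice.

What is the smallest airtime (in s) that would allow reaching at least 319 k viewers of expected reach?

Minimise s subject to total expected reach ≥ 319.
streaming pre-roll + sports pregame + weather segment: 320 expected reach at 90 s.
Any bundle with less than 90 s falls short of 319.

90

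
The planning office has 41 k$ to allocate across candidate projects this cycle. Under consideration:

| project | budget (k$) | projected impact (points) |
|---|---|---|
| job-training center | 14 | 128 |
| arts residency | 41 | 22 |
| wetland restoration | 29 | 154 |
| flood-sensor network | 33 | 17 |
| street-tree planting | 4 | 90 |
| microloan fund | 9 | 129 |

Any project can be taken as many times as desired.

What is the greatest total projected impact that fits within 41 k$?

900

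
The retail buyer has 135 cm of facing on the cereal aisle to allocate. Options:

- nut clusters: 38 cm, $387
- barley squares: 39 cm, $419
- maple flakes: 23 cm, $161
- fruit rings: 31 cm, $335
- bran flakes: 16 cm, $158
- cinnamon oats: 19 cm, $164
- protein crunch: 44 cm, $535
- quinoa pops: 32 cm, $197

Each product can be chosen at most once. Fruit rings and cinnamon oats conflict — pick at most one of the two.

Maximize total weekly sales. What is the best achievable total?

Best packing: barley squares + fruit rings + bran flakes + protein crunch — 130 cm, 1447 total.

1447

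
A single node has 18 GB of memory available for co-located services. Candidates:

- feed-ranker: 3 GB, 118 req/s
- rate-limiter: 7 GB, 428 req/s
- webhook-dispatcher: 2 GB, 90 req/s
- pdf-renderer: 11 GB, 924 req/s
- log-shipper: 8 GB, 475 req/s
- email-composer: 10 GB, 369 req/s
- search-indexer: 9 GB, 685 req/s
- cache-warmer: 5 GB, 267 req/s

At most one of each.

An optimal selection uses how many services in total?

Optimal total is 1352.
For example rate-limiter + pdf-renderer achieves it, using 18 GB.
Any selection reaching 1352 contains exactly 2 services.

2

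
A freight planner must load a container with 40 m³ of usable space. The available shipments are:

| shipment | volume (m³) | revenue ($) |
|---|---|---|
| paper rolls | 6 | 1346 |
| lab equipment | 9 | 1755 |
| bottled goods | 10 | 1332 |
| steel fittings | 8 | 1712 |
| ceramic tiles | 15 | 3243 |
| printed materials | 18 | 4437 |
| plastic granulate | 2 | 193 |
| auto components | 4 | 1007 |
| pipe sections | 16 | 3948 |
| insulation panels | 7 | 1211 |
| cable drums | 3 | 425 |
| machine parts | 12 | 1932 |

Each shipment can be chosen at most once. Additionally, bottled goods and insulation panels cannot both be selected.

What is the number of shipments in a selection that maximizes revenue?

The maximum revenue within 40 m³ is 9731.
One optimal bundle: paper rolls + printed materials + pipe sections (40 m³).
All optima have 3 shipments.

3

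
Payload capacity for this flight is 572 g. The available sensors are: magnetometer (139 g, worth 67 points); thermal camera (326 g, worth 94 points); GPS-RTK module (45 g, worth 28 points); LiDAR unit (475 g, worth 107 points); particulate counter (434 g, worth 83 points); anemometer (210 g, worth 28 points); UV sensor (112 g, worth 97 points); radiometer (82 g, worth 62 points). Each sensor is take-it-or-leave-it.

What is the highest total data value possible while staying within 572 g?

281

Filling by ratio: magnetometer + GPS-RTK module + UV sensor + radiometer for 254, with 194 g left unused.
The 139 g tied up in magnetometer is better spent on thermal camera — total rises to 281 (565 g).
Next best is magnetometer + GPS-RTK module + UV sensor + radiometer at 254 (378 g) — short by 27.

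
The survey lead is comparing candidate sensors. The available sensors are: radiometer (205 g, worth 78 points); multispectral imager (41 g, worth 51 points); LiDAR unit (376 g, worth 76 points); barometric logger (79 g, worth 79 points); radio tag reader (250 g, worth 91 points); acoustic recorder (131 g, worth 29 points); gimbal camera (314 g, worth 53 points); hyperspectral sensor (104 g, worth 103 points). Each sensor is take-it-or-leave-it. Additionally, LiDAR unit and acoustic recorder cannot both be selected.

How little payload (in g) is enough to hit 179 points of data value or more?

183

Look for the lowest-payload combination reaching 179.
barometric logger + hyperspectral sensor reaches 182 using 183 g.
Any bundle with less than 183 g falls short of 179.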